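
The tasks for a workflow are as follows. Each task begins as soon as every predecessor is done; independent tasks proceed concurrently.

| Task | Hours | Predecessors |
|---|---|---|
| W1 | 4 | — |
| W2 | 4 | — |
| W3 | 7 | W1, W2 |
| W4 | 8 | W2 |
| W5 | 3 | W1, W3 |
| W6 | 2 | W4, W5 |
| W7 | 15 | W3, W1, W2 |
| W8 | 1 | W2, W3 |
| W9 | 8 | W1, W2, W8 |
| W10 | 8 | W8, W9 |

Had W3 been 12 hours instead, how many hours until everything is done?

The binding path is W1→W3→W8→W9→W10 = 4+7+1+8+8 = 28; finish at 28 hours.
W3 is on the critical path; changing it to 12 makes that path 33 hours.
That remains the longest chain; total 33 hours.

33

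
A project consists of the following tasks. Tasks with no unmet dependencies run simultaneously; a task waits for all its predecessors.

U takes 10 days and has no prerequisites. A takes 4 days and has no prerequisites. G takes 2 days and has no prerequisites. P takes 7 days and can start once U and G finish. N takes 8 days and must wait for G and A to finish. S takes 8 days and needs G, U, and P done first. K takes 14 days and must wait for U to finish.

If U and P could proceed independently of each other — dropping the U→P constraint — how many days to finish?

24

Before: longest chain U→P→S = 10+7+8 = 25, finish 25.
Without U→P, P's earliest start moves from 10 to 2.
New critical path: U→K = 10+14 = 24 ⇒ 24 days.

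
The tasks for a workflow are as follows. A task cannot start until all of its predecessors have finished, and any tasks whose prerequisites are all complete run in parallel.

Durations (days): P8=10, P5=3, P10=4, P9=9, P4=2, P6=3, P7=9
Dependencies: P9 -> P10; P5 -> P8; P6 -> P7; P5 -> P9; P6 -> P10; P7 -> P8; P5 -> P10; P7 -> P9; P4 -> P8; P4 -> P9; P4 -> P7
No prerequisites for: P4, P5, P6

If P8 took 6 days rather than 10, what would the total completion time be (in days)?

25

As given, the longest chain is P6→P7→P9→P10 = 3+9+9+4 = 25, so the finish is 25 days.
P8 has 3 days of float (longest path through it is 22).
No other chain overtakes it, so the finish is 25 days.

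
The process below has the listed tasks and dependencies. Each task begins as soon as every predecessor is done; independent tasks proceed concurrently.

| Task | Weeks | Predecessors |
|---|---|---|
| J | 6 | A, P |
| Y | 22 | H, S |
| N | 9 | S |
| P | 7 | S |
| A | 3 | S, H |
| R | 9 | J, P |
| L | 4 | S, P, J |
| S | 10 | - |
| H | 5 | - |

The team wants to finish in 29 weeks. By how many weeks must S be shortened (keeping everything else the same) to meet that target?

Current finish: 32 weeks; target: 29.
S is on every critical path, so each week cut from S cuts the finish by one (this holds down to a finish of 27).
Need 32 − 29 = 3 weeks off S → S becomes 7 weeks, finish becomes 29.

3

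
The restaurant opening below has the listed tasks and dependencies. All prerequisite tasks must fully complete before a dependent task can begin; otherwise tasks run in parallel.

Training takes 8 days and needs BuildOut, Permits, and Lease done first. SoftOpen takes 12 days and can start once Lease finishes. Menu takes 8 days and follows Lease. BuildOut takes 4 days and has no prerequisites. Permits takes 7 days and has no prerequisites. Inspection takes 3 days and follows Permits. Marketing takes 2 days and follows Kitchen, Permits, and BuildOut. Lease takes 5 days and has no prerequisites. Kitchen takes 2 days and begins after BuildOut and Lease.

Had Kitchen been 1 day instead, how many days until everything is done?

Critical path before the change: Lease→SoftOpen = 5+12 = 17 giving 17 days.
Kitchen has 8 days of float (longest path through it is 9).
No other chain overtakes it, so the finish is 17 days.

17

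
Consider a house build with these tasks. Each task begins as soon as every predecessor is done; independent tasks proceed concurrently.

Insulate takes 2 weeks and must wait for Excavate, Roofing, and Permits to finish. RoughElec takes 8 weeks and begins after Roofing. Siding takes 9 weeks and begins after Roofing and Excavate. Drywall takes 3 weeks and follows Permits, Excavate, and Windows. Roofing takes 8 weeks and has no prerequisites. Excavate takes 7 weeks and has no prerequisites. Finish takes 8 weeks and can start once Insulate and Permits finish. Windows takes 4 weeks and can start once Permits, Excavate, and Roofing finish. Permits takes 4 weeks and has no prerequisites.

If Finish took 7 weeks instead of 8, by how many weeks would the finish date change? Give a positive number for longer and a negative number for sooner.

As given, the longest chain is Roofing→Insulate→Finish = 8+2+8 = 18, so the finish is 18 weeks.
Finish lies on that path, so at 7 weeks the path becomes 17 weeks.
That remains the longest chain; total 17 weeks.
Change in finish: 17 − 18 = -1 weeks.

-1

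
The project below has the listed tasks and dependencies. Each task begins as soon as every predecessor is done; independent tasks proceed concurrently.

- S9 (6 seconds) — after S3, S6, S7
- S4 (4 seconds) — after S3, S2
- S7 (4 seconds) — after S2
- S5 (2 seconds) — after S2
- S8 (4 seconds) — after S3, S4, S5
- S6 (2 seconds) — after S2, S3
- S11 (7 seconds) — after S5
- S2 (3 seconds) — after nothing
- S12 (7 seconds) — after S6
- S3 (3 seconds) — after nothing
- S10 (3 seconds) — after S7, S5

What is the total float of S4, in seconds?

2

Critical path: S2→S7→S9 = 3+4+6 = 13, so the finish is 13 seconds.
The longest chain containing S4 totals 11 seconds.
So S4 can slip 9 − 7 = 2 seconds.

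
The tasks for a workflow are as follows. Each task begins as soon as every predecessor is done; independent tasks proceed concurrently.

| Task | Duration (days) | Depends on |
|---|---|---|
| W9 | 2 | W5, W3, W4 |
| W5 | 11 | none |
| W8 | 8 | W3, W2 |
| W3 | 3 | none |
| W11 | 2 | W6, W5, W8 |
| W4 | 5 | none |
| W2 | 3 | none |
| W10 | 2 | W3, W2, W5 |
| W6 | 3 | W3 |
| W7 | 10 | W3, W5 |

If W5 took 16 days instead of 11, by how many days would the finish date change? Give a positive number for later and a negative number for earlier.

Critical path before the change: W5→W7 = 11+10 = 21 giving 21 days.
W5 lies on that path, so at 16 days the path becomes 26 days.
That remains the longest chain; total 26 days.
Change in finish: 26 − 21 = +5 days.

5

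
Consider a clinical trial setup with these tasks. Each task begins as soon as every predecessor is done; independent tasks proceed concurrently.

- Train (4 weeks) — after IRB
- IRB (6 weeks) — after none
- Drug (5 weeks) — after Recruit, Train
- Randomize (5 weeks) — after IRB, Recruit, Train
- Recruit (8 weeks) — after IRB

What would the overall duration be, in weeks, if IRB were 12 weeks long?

As given, the longest chain is IRB→Recruit→Randomize = 6+8+5 = 19, so the finish is 19 weeks.
IRB lies on that path, so at 12 weeks the path becomes 25 weeks.
No other chain overtakes it, so the finish is 25 weeks.

25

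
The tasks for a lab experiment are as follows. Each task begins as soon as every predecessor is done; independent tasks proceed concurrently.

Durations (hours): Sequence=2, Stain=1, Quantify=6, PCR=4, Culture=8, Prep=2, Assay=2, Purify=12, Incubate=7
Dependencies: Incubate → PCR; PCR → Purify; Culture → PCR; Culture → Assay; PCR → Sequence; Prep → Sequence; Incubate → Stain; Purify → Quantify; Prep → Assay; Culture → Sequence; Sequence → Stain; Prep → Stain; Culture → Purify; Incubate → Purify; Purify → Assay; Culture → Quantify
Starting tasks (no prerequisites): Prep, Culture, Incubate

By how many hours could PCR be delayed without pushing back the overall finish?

0

Critical path: Culture→PCR→Purify→Quantify = 8+4+12+6 = 30, so the finish is 30 hours.
The longest chain containing PCR totals 30 hours.
So PCR can slip 12 − 12 = 0 hours.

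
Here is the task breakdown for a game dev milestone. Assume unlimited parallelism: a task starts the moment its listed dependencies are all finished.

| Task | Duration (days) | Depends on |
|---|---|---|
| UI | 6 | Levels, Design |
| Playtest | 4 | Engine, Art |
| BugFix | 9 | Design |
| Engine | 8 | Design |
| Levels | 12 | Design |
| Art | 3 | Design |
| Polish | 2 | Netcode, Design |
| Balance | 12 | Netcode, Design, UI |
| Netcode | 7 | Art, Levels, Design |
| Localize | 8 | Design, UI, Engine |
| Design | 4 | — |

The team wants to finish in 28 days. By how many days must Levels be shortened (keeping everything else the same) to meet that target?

Current finish: 35 days; target: 28.
Levels is on every critical path, so each day cut from Levels cuts the finish by one (this holds down to a finish of 26).
Need 35 − 28 = 7 days off Levels → Levels becomes 5 days, finish becomes 28.

7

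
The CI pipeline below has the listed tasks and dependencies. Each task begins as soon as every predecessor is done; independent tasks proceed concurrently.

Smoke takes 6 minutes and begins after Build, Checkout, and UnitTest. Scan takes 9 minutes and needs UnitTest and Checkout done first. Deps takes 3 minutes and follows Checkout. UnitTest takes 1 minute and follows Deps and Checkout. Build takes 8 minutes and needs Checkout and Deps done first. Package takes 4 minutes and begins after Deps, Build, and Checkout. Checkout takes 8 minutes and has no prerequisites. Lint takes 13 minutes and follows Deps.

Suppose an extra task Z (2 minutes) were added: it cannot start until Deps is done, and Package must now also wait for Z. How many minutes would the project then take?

Originally the project takes 25 minutes.
With Z inserted, Package now waits for max(Deps, Build, Checkout, Z).
New critical path: Checkout→Deps→Build→Smoke = 8+3+8+6 = 25 ⇒ 25 minutes.

25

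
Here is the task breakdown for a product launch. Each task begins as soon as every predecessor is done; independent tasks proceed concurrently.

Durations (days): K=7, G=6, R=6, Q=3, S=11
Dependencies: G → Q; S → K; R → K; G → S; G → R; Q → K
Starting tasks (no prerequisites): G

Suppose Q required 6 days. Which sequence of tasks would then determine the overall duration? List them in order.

G, S, K

Critical path before the change: G→S→K = 6+11+7 = 24 giving 24 days.
Q has 8 days of float (longest path through it is 16).
That remains the longest chain; total 24 days.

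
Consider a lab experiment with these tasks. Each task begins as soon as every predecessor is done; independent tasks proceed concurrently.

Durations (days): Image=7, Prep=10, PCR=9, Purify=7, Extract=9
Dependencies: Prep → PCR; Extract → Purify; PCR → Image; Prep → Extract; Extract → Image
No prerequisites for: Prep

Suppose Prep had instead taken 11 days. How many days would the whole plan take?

The binding path is Prep→Extract→Purify = 10+9+7 = 26; finish at 26 days.
Since Prep is critical, the +1 change carries straight to that chain (now 27 days).
That remains the longest chain; total 27 days.

27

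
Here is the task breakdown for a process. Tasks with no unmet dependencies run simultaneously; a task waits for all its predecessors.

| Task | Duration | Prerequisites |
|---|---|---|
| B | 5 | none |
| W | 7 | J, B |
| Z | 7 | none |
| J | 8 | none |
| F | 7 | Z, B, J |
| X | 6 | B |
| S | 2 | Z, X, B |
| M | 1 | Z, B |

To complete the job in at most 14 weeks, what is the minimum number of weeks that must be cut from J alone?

Current finish: 15 weeks; target: 14.
J is on every critical path, so each week cut from J cuts the finish by one (this holds down to a finish of 14).
Need 15 − 14 = 1 week off J → J becomes 7 weeks, finish becomes 14.

1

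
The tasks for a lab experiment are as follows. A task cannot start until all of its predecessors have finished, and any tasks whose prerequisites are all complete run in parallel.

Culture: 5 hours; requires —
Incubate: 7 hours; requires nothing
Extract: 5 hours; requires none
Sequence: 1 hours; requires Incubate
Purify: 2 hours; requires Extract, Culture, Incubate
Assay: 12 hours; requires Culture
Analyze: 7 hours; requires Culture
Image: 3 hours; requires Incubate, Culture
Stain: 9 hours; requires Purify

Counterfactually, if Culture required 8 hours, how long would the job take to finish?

20

The binding path is Incubate→Purify→Stain = 7+2+9 = 18; finish at 18 hours.
Culture is off the critical path — its longest chain is 17 hours, giving 1 of slack.
Now Culture→Assay = 8+12 = 20 is longest, so the finish becomes 20 hours.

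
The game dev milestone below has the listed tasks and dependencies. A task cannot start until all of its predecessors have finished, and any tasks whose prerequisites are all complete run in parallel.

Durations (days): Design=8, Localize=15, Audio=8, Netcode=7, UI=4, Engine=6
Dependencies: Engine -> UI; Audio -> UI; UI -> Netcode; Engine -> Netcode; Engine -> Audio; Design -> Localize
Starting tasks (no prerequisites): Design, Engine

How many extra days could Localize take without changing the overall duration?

The longest chain is Engine→Audio→UI→Netcode = 6+8+4+7 = 25; overall finish 25 days.
Longest path through Localize: 23 days (earliest finish 23, latest finish 25).
So Localize can slip 25 − 23 = 2 days.

2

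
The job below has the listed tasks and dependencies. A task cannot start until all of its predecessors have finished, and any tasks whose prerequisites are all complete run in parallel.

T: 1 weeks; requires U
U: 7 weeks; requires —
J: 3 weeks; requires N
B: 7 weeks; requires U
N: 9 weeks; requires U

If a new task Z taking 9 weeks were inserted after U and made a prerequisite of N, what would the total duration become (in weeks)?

Originally the job takes 19 weeks.
With Z inserted, N now waits for max(U, Z).
New critical path: U→Z→N→J = 7+9+9+3 = 28 ⇒ 28 weeks.

28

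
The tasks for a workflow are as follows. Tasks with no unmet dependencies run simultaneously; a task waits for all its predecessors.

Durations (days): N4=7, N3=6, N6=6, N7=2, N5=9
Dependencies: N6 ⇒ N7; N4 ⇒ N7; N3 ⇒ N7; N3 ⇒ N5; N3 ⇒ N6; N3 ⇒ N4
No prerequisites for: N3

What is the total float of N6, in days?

N3→N4→N7 = 6+7+2 = 15 sets the makespan at 15 days.
The longest chain containing N6 totals 14 days.
Slack of N6 = 7 − 6 = 1 day.

1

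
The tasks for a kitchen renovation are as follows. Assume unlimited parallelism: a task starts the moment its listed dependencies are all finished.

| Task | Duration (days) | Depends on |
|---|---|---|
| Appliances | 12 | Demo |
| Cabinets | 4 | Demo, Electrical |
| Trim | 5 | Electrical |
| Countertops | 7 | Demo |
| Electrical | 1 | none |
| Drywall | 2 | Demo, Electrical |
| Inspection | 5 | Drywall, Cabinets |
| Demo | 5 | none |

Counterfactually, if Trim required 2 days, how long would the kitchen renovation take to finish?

17

The binding path is Demo→Appliances = 5+12 = 17; finish at 17 days.
Trim has 11 days of float (longest path through it is 6).
The critical path is still Demo→Appliances; finish is now 17 days.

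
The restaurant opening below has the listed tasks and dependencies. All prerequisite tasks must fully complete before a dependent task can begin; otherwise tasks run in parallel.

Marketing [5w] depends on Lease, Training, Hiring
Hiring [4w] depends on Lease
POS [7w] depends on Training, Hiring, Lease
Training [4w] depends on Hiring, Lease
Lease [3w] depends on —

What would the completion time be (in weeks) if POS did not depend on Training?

16

With the dependency in place, Lease→Hiring→Training→POS = 3+4+4+7 = 18 sets the finish at 18 weeks.
Without Training→POS, POS's earliest start moves from 11 to 7.
After: Lease→Hiring→Training→Marketing = 3+4+4+5 = 16 → 16 weeks.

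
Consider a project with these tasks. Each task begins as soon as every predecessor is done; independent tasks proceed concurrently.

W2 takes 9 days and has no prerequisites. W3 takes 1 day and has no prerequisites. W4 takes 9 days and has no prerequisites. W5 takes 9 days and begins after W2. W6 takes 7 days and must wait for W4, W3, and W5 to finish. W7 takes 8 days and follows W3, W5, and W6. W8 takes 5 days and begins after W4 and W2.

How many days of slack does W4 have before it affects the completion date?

Critical path: W2→W5→W6→W7 = 9+9+7+8 = 33, so the finish is 33 days.
Longest path through W4: 24 days (earliest finish 9, latest finish 18).
Float = 33 − 24 = 9.

9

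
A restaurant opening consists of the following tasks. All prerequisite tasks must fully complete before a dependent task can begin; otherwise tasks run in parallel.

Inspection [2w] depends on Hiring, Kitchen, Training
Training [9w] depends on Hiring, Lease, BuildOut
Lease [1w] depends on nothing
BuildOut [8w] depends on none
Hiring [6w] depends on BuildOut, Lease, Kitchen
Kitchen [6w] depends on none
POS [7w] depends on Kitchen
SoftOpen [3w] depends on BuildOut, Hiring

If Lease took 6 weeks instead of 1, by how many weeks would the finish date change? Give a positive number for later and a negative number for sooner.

Critical path before the change: BuildOut→Hiring→Training→Inspection = 8+6+9+2 = 25 giving 25 weeks.
The longest path through Lease is only 18 weeks, so Lease has float 7.
That remains the longest chain; total 25 weeks.
Change in finish: 25 − 25 = +0 weeks.

0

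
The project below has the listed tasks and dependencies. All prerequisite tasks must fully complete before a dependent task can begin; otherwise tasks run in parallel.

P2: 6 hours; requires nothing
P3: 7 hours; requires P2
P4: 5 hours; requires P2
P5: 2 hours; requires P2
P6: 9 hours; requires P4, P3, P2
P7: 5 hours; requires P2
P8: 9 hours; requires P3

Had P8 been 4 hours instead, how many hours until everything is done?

22

Actual critical path: P2→P3→P8 = 6+7+9 = 22 ⇒ 22 hours.
Since P8 is critical, the -5 change carries straight to that chain (now 17 hours).
New critical path: P2→P3→P6 = 6+7+9 = 22 ⇒ 22 hours.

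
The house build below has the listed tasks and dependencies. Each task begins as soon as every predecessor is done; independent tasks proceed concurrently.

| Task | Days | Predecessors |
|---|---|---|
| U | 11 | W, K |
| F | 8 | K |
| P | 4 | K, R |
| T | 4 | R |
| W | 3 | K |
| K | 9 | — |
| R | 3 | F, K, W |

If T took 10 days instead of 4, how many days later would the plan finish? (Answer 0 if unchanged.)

The binding path is K→F→R→T = 9+8+3+4 = 24; finish at 24 days.
Since T is critical, the +6 change carries straight to that chain (now 30 days).
No other chain overtakes it, so the finish is 30 days.
Change in finish: 30 − 24 = +6 days.

6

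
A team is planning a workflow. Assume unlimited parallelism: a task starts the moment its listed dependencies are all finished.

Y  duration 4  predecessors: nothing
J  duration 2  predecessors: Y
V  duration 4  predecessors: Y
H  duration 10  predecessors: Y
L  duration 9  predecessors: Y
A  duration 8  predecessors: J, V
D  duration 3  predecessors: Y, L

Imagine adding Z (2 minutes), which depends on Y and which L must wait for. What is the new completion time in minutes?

18

Originally the workflow takes 16 minutes.
With Z inserted, L now waits for max(Y, Z).
New critical path: Y→Z→L→D = 4+2+9+3 = 18 ⇒ 18 minutes.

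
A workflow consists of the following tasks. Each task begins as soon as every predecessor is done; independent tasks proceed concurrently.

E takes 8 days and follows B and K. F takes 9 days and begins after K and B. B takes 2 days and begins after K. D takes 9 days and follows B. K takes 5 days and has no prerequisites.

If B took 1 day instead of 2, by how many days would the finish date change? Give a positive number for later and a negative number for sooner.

-1

As given, the longest chain is K→B→F = 5+2+9 = 16, so the finish is 16 days.
B is on the critical path; changing it to 1 makes that path 15 days.
The critical path is still K→B→F; finish is now 15 days.
Change in finish: 15 − 16 = -1 days.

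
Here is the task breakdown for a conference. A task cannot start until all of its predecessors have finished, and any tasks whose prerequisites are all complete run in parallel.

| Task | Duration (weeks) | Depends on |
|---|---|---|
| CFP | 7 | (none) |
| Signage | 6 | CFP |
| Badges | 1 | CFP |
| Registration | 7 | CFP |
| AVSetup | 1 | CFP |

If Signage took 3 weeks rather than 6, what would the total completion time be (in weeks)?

The binding path is CFP→Registration = 7+7 = 14; finish at 14 weeks.
Signage has 1 week of float (longest path through it is 13).
That remains the longest chain; total 14 weeks.

14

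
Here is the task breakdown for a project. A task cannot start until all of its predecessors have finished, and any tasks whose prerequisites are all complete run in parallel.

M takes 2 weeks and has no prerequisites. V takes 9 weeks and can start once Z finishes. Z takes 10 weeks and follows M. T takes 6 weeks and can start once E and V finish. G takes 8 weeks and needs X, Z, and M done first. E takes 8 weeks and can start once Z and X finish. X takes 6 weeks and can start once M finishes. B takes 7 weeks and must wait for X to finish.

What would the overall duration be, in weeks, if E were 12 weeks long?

As given, the longest chain is M→Z→V→T = 2+10+9+6 = 27, so the finish is 27 weeks.
E has 1 week of float (longest path through it is 26).
The binding chain switches to M→Z→E→T = 2+10+12+6 = 30; finish 30 weeks.

30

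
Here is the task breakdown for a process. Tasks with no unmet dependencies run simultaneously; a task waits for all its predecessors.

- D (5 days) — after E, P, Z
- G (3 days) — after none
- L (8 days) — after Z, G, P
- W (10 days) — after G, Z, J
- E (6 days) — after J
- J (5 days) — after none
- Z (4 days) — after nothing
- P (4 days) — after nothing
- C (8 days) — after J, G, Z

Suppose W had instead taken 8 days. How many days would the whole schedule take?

16

Baseline: J→E→D = 5+6+5 = 16 → 16 days.
The longest path through W is only 15 days, so W has float 1.
The critical path is still J→E→D; finish is now 16 days.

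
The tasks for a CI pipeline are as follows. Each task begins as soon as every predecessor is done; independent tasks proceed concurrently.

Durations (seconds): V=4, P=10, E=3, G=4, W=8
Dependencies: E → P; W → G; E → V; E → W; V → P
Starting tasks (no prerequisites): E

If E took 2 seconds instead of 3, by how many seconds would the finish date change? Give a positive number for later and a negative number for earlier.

Actual critical path: E→V→P = 3+4+10 = 17 ⇒ 17 seconds.
E is on the critical path; changing it to 2 makes that path 16 seconds.
That remains the longest chain; total 16 seconds.
Change in finish: 16 − 17 = -1 seconds.

-1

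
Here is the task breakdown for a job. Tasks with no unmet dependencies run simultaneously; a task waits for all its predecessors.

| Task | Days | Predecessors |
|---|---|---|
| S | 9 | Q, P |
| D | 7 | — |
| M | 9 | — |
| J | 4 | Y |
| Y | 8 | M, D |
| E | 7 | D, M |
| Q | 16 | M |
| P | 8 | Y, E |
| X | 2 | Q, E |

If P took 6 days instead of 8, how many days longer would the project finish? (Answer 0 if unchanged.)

0

Actual critical path: M→Y→P→S = 9+8+8+9 = 34 ⇒ 34 days.
P lies on that path, so at 6 days the path becomes 32 days.
New critical path: M→Q→S = 9+16+9 = 34 ⇒ 34 days.
Change in finish: 34 − 34 = +0 days.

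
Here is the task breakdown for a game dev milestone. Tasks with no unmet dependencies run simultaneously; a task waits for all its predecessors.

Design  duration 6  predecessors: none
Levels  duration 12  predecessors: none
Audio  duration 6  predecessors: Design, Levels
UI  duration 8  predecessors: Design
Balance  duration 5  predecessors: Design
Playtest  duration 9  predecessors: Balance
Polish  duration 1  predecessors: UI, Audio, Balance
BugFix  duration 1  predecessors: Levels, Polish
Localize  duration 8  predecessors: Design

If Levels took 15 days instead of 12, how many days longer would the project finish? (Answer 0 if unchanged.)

3

As given, the longest chain is Levels→Audio→Polish→BugFix = 12+6+1+1 = 20, so the finish is 20 days.
Levels lies on that path, so at 15 days the path becomes 23 days.
The critical path is still Levels→Audio→Polish→BugFix; finish is now 23 days.
Change in finish: 23 − 20 = +3 days.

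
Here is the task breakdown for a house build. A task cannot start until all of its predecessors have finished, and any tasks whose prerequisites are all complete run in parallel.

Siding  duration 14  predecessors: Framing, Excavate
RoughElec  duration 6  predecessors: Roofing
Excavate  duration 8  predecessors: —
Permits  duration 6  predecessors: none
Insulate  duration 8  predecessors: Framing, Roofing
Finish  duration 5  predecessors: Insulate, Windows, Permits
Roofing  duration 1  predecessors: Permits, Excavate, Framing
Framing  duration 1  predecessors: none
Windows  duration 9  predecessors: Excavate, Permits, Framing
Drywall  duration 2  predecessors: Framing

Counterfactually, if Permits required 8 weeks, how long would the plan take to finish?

Critical path before the change: Excavate→Roofing→Insulate→Finish = 8+1+8+5 = 22 giving 22 weeks.
The longest path through Permits is only 20 weeks, so Permits has float 2.
The binding chain switches to Permits→Roofing→Insulate→Finish = 8+1+8+5 = 22; finish 22 weeks.

22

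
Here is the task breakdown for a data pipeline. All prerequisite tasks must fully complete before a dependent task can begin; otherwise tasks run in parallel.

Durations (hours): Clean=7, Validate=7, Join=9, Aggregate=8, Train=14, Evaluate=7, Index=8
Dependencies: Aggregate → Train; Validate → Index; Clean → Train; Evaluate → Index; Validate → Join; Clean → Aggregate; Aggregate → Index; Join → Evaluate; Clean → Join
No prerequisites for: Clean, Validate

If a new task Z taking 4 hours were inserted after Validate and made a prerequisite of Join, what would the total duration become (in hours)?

35

Originally the job takes 31 hours.
With Z inserted, Join now waits for max(Clean, Validate, Z).
New critical path: Validate→Z→Join→Evaluate→Index = 7+4+9+7+8 = 35 ⇒ 35 hours.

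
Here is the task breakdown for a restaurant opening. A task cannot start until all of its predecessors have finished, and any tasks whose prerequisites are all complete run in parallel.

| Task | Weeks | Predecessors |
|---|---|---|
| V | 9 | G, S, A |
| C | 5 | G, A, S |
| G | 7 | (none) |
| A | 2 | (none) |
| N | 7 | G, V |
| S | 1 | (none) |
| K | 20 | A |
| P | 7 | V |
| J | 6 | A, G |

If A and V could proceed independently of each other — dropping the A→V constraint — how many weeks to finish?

Before: longest chain G→V→P = 7+9+7 = 23, finish 23.
Dropping A→V doesn't change V's earliest start (7); another predecessor still binds.
After: G→V→P = 7+9+7 = 23 → 23 weeks.

23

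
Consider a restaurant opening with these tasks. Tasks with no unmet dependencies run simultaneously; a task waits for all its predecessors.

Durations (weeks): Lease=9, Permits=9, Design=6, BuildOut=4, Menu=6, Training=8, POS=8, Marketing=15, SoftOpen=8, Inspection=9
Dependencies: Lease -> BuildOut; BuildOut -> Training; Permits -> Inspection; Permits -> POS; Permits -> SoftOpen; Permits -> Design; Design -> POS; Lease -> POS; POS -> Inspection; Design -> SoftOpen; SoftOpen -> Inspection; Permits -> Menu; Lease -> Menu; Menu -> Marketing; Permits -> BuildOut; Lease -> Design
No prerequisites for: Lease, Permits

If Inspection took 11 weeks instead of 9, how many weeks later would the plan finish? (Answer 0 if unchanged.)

As given, the longest chain is Lease→Design→POS→Inspection = 9+6+8+9 = 32, so the finish is 32 weeks.
Inspection lies on that path, so at 11 weeks the path becomes 34 weeks.
No other chain overtakes it, so the finish is 34 weeks.
Change in finish: 34 − 32 = +2 weeks.

2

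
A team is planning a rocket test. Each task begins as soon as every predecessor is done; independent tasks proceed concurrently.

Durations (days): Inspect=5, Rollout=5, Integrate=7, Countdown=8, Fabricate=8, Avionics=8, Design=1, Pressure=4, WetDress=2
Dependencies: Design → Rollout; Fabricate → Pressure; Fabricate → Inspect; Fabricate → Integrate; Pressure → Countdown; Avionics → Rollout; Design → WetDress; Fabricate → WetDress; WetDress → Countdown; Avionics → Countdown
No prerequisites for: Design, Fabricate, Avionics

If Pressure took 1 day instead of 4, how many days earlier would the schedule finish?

As given, the longest chain is Fabricate→Pressure→Countdown = 8+4+8 = 20, so the finish is 20 days.
Pressure is on the critical path; changing it to 1 makes that path 17 days.
Now Fabricate→WetDress→Countdown = 8+2+8 = 18 is longest, so the finish becomes 18 days.
Change in finish: 18 − 20 = -2 days.

2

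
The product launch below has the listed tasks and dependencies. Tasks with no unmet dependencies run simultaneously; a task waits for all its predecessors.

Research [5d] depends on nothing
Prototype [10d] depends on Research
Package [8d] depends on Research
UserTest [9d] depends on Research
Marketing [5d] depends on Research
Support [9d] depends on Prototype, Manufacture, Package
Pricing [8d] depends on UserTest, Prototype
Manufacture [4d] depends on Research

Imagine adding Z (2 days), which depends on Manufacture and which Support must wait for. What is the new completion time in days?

24

Originally the plan takes 24 days.
With Z inserted, Support now waits for max(Prototype, Manufacture, Package, Z).
New critical path: Research→Prototype→Support = 5+10+9 = 24 ⇒ 24 days.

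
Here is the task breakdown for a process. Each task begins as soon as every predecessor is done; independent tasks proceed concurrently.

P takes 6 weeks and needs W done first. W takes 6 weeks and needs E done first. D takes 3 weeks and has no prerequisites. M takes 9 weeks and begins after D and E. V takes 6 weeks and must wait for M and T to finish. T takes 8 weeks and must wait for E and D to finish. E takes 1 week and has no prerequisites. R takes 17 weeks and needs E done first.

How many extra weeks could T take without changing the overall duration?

The longest chain is E→R = 1+17 = 18; overall finish 18 weeks.
T finishes as early as 11 and must finish by 12.
Slack of T = 4 − 3 = 1 week.

1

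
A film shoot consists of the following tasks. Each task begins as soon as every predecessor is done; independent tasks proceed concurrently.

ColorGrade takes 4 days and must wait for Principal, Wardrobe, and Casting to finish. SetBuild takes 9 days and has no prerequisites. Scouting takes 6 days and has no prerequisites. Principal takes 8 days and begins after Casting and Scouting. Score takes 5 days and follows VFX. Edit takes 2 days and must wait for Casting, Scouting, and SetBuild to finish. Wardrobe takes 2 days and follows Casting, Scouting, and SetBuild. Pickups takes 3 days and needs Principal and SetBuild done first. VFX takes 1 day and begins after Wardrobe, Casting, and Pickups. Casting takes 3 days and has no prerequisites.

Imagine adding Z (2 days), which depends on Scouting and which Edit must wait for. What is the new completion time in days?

23

Originally the film shoot takes 23 days.
With Z inserted, Edit now waits for max(Casting, Scouting, SetBuild, Z).
New critical path: Scouting→Principal→Pickups→VFX→Score = 6+8+3+1+5 = 23 ⇒ 23 days.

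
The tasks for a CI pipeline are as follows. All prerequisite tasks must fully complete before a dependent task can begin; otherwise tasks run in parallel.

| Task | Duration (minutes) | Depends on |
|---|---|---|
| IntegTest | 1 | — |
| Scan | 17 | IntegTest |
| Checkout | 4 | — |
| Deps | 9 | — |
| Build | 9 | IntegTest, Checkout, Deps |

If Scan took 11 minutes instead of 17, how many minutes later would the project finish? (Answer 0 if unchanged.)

The binding path is IntegTest→Scan = 1+17 = 18; finish at 18 minutes.
Scan is on the critical path; changing it to 11 makes that path 12 minutes.
Now Deps→Build = 9+9 = 18 is longest, so the finish becomes 18 minutes.
Change in finish: 18 − 18 = +0 minutes.

0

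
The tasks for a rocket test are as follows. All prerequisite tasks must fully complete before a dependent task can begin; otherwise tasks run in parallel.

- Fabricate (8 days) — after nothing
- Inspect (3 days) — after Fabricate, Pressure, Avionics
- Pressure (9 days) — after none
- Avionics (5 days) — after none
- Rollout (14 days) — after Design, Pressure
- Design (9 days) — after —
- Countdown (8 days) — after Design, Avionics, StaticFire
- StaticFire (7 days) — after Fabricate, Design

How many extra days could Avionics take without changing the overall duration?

The longest chain is Design→StaticFire→Countdown = 9+7+8 = 24; overall finish 24 days.
Avionics finishes as early as 5 and must finish by 16.
So Avionics can slip 16 − 5 = 11 days.

11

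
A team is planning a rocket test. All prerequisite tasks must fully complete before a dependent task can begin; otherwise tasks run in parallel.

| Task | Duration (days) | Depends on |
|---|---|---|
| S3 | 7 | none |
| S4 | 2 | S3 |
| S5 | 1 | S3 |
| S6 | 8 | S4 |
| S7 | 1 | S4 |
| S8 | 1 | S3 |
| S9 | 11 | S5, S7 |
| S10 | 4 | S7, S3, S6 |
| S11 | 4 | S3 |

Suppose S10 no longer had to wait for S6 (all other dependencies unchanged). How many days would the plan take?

21

With the dependency in place, S3→S4→S6→S10 = 7+2+8+4 = 21 sets the finish at 21 days.
Without S6→S10, S10's earliest start moves from 17 to 10.
New critical path: S3→S4→S7→S9 = 7+2+1+11 = 21 ⇒ 21 days.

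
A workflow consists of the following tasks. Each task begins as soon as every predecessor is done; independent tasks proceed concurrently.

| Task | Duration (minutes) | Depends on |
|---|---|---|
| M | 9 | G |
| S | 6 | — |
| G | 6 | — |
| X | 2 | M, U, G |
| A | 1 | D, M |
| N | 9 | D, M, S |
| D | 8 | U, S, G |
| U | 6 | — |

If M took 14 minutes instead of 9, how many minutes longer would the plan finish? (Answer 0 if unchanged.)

Actual critical path: G→M→N = 6+9+9 = 24 ⇒ 24 minutes.
M is on the critical path; changing it to 14 makes that path 29 minutes.
That remains the longest chain; total 29 minutes.
Change in finish: 29 − 24 = +5 minutes.

5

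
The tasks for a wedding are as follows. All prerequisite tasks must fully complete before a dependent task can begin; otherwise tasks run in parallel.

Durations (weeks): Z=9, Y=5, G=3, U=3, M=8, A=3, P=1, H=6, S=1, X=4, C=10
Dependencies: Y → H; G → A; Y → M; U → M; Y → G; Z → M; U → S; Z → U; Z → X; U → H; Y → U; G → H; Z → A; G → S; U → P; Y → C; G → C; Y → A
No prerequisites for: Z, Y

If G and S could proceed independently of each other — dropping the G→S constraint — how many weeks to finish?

20

With the dependency in place, Z→U→M = 9+3+8 = 20 sets the finish at 20 weeks.
Dropping G→S doesn't change S's earliest start (12); another predecessor still binds.
New critical path: Z→U→M = 9+3+8 = 20 ⇒ 20 weeks.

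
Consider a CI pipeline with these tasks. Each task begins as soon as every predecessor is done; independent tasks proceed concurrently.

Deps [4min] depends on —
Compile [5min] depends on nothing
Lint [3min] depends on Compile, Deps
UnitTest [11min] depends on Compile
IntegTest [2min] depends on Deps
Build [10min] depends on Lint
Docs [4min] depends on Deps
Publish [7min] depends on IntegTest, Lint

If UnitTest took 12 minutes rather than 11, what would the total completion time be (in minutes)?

The binding path is Compile→Lint→Build = 5+3+10 = 18; finish at 18 minutes.
The longest path through UnitTest is only 16 minutes, so UnitTest has float 2.
That remains the longest chain; total 18 minutes.

18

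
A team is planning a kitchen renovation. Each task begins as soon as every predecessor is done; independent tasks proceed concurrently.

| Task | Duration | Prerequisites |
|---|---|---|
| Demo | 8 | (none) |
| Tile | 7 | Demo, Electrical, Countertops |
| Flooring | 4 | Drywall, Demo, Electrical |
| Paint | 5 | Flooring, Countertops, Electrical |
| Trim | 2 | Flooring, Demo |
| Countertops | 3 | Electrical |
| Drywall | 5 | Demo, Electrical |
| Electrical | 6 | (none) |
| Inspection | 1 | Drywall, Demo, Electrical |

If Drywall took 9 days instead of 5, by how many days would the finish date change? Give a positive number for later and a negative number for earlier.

4

As given, the longest chain is Demo→Drywall→Flooring→Paint = 8+5+4+5 = 22, so the finish is 22 days.
Drywall is on the critical path; changing it to 9 makes that path 26 days.
The critical path is still Demo→Drywall→Flooring→Paint; finish is now 26 days.
Change in finish: 26 − 22 = +4 days.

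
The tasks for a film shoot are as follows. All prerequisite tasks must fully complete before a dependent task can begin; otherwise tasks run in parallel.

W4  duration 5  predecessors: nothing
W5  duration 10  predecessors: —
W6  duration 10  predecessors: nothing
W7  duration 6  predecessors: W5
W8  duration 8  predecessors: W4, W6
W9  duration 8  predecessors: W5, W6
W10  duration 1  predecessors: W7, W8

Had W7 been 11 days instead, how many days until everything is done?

22

Baseline: W6→W8→W10 = 10+8+1 = 19 → 19 days.
W7 has 2 days of float (longest path through it is 17).
New critical path: W5→W7→W10 = 10+11+1 = 22 ⇒ 22 days.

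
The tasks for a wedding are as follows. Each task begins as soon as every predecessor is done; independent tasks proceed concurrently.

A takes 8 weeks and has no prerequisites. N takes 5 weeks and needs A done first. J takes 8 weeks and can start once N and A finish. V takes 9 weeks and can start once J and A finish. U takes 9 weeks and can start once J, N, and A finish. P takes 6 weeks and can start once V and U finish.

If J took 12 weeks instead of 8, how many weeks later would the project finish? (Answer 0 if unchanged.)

4

The binding path is A→N→J→V→P = 8+5+8+9+6 = 36; finish at 36 weeks.
J is on the critical path; changing it to 12 makes that path 40 weeks.
No other chain overtakes it, so the finish is 40 weeks.
Change in finish: 40 − 36 = +4 weeks.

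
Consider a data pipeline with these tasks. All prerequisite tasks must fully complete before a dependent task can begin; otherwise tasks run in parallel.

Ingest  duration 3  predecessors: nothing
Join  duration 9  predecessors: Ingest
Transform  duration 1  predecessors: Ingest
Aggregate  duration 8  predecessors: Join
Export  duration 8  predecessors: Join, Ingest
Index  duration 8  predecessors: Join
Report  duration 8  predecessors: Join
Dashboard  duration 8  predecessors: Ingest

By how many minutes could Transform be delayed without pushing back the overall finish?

16

Critical path: Ingest→Join→Aggregate = 3+9+8 = 20, so the finish is 20 minutes.
Longest path through Transform: 4 minutes (earliest finish 4, latest finish 20).
Float = 20 − 4 = 16.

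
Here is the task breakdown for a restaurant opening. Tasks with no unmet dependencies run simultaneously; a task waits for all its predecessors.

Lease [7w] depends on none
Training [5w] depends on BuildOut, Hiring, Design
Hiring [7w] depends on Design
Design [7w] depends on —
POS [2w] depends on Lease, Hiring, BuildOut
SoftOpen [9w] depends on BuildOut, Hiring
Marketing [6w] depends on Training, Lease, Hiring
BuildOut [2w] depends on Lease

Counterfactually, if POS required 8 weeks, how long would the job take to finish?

Critical path before the change: Design→Hiring→Training→Marketing = 7+7+5+6 = 25 giving 25 weeks.
POS has 9 weeks of float (longest path through it is 16).
The critical path is still Design→Hiring→Training→Marketing; finish is now 25 weeks.

25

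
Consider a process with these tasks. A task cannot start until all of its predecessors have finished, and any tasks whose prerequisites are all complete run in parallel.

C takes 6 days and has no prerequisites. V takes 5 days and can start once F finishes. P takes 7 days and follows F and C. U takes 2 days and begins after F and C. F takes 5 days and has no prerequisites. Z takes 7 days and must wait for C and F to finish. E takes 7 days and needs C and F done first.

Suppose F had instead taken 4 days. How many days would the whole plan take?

13

The binding path is C→P = 6+7 = 13; finish at 13 days.
F is off the critical path — its longest chain is 12 days, giving 1 of slack.
The critical path is still C→P; finish is now 13 days.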